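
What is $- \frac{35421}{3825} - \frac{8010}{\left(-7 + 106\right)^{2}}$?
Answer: $- \frac{4664191}{462825} \approx -10.078$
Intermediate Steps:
$- \frac{35421}{3825} - \frac{8010}{\left(-7 + 106\right)^{2}} = \left(-35421\right) \frac{1}{3825} - \frac{8010}{99^{2}} = - \frac{11807}{1275} - \frac{8010}{9801} = - \frac{11807}{1275} - \frac{890}{1089} = - \frac{4664191}{462825}$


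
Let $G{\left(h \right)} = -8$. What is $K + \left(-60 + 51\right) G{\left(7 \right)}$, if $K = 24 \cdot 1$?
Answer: $96$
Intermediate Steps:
$K = 24$
$K + \left(-60 + 51\right) G{\left(7 \right)} = 24 + \left(-60 + 51\right) \left(-8\right) = 24 - -72 = 24 + 72 = 96$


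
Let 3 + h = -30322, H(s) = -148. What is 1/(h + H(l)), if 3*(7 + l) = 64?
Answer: -1/30473 ≈ -3.2816e-5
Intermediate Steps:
l = 43/3 (l = -7 + (⅓)*64 = -7 + 64/3 = 43/3 ≈ 14.333)
h = -30325 (h = -3 - 30322 = -30325)
1/(h + H(l)) = 1/(-30325 - 148) = 1/(-30473) = -1/30473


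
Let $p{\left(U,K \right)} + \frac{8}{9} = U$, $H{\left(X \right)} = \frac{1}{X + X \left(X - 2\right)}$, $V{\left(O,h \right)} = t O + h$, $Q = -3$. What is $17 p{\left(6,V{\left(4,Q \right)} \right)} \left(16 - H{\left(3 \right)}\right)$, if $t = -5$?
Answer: $\frac{37145}{27} \approx 1375.7$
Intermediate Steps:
$V{\left(O,h \right)} = h - 5 O$ ($V{\left(O,h \right)} = - 5 O + h = h - 5 O$)
$H{\left(X \right)} = \frac{1}{X + X \left(-2 + X\right)}$
$p{\left(U,K \right)} = - \frac{8}{9} + U$
$17 p{\left(6,V{\left(4,Q \right)} \right)} \left(16 - H{\left(3 \right)}\right) = 17 \left(- \frac{8}{9} + 6\right) \left(16 - \frac{1}{3 \left(-1 + 3\right)}\right) = 17 \cdot \frac{46}{9} \left(16 - \frac{1}{3 \cdot 2}\right) = \frac{782 \left(16 - \frac{1}{3} \cdot \frac{1}{2}\right)}{9} = \frac{782 \left(16 - \frac{1}{6}\right)}{9} = \frac{782}{9} \cdot \frac{95}{6} = \frac{37145}{27}$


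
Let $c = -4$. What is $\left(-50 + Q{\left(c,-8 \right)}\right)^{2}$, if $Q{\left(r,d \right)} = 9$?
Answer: $1681$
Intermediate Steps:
$\left(-50 + Q{\left(c,-8 \right)}\right)^{2} = \left(-50 + 9\right)^{2} = \left(-41\right)^{2} = 1681$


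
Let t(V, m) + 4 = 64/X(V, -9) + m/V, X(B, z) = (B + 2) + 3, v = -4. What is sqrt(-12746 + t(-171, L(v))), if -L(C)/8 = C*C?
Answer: I*sqrt(285366978046)/4731 ≈ 112.91*I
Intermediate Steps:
L(C) = -8*C**2 (L(C) = -8*C*C = -8*C**2)
X(B, z) = 5 + B (X(B, z) = (2 + B) + 3 = 5 + B)
t(V, m) = -4 + 64/(5 + V) + m/V (t(V, m) = -4 + (64/(5 + V) + m/V) = -4 + 64/(5 + V) + m/V)
sqrt(-12746 + t(-171, L(v))) = sqrt(-12746 + (-4 + 64/(5 - 171) - 8*(-4)**2/(-171))) = sqrt(-12746 + (-4 + 64/(-166) - 8*16*(-1/171))) = sqrt(-12746 + (-4 + 64*(-1/166) - 128*(-1/171))) = sqrt(-12746 + (-4 - 32/83 + 128/171)) = sqrt(-12746 - 51620/14193) = sqrt(-180955598/14193) = I*sqrt(285366978046)/4731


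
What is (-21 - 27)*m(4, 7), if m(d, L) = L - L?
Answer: 0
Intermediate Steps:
m(d, L) = 0
(-21 - 27)*m(4, 7) = (-21 - 27)*0 = -48*0 = 0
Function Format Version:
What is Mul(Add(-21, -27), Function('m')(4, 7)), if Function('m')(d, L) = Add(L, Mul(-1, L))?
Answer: 0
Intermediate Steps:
Function('m')(d, L) = 0
Mul(Add(-21, -27), Function('m')(4, 7)) = Mul(Add(-21, -27), 0) = Mul(-48, 0) = 0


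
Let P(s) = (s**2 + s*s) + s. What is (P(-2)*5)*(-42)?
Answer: -1260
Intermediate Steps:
P(s) = s + 2*s**2 (P(s) = (s**2 + s**2) + s = 2*s**2 + s = s + 2*s**2)
(P(-2)*5)*(-42) = (-2*(1 + 2*(-2))*5)*(-42) = (-2*(1 - 4)*5)*(-42) = (-2*(-3)*5)*(-42) = (6*5)*(-42) = 30*(-42) = -1260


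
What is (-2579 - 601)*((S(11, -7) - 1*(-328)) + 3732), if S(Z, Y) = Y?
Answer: -12888540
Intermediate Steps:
(-2579 - 601)*((S(11, -7) - 1*(-328)) + 3732) = (-2579 - 601)*((-7 - 1*(-328)) + 3732) = -3180*((-7 + 328) + 3732) = -3180*(321 + 3732) = -3180*4053 = -12888540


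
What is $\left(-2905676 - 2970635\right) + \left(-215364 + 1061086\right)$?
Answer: $-5030589$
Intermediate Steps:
$\left(-2905676 - 2970635\right) + \left(-215364 + 1061086\right) = -5876311 + 845722 = -5030589$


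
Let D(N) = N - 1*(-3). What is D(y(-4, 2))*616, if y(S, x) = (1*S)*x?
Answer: -3080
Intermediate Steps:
y(S, x) = S*x
D(N) = 3 + N (D(N) = N + 3 = 3 + N)
D(y(-4, 2))*616 = (3 - 4*2)*616 = (3 - 8)*616 = -5*616 = -3080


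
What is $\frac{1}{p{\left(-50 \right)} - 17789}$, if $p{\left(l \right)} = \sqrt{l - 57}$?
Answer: $- \frac{17789}{316448628} - \frac{i \sqrt{107}}{316448628} \approx -5.6215 \cdot 10^{-5} - 3.2688 \cdot 10^{-8} i$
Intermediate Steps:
$p{\left(l \right)} = \sqrt{-57 + l}$
$\frac{1}{p{\left(-50 \right)} - 17789} = \frac{1}{\sqrt{-57 - 50} - 17789} = \frac{1}{\sqrt{-107} - 17789} = \frac{1}{i \sqrt{107} - 17789} = \frac{1}{-17789 + i \sqrt{107}}$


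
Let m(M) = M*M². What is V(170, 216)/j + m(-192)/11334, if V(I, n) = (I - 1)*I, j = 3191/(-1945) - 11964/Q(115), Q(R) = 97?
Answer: -38054550828586/44541688723 ≈ -854.36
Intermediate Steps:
j = -23579507/188665 (j = 3191/(-1945) - 11964/97 = 3191*(-1/1945) - 11964*1/97 = -3191/1945 - 11964/97 = -23579507/188665 ≈ -124.98)
V(I, n) = I*(-1 + I) (V(I, n) = (-1 + I)*I = I*(-1 + I))
m(M) = M³
V(170, 216)/j + m(-192)/11334 = (170*(-1 + 170))/(-23579507/188665) + (-192)³/11334 = (170*169)*(-188665/23579507) - 7077888*1/11334 = 28730*(-188665/23579507) - 1179648/1889 = -5420345450/23579507 - 1179648/1889 = -38054550828586/44541688723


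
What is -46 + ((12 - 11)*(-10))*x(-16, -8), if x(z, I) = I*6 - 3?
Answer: 464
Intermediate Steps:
x(z, I) = -3 + 6*I (x(z, I) = 6*I - 3 = -3 + 6*I)
-46 + ((12 - 11)*(-10))*x(-16, -8) = -46 + ((12 - 11)*(-10))*(-3 + 6*(-8)) = -46 + (1*(-10))*(-3 - 48) = -46 - 10*(-51) = -46 + 510 = 464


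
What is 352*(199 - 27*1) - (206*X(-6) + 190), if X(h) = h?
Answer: 61590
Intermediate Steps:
352*(199 - 27*1) - (206*X(-6) + 190) = 352*(199 - 27*1) - (206*(-6) + 190) = 352*(199 - 27) - (-1236 + 190) = 352*172 - 1*(-1046) = 60544 + 1046 = 61590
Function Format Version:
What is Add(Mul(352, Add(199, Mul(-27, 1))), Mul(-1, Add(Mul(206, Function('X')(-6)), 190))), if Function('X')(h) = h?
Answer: 61590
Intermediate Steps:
Add(Mul(352, Add(199, Mul(-27, 1))), Mul(-1, Add(Mul(206, Function('X')(-6)), 190))) = Add(Mul(352, Add(199, Mul(-27, 1))), Mul(-1, Add(Mul(206, -6), 190))) = Add(Mul(352, Add(199, -27)), Mul(-1, Add(-1236, 190))) = Add(Mul(352, 172), Mul(-1, -1046)) = Add(60544, 1046) = 61590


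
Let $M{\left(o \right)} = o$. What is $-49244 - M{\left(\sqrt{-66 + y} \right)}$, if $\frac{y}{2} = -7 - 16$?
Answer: $-49244 - 4 i \sqrt{7} \approx -49244.0 - 10.583 i$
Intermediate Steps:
$y = -46$ ($y = 2 \left(-7 - 16\right) = 2 \left(-23\right) = -46$)
$-49244 - M{\left(\sqrt{-66 + y} \right)} = -49244 - \sqrt{-66 - 46} = -49244 - \sqrt{-112} = -49244 - 4 i \sqrt{7}$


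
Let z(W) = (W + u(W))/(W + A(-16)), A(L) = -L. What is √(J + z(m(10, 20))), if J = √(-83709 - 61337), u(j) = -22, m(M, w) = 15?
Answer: √(-217 + 961*I*√145046)/31 ≈ 13.795 + 13.804*I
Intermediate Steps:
z(W) = (-22 + W)/(16 + W) (z(W) = (W - 22)/(W - 1*(-16)) = (-22 + W)/(W + 16) = (-22 + W)/(16 + W))
J = I*√145046 (J = √(-145046) = I*√145046 ≈ 380.85*I)
√(J + z(m(10, 20))) = √(I*√145046 + (-22 + 15)/(16 + 15)) = √(I*√145046 - 7/31) = √(-7/31 + I*√145046)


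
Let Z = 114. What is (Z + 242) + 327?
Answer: 683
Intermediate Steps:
(Z + 242) + 327 = (114 + 242) + 327 = 356 + 327 = 683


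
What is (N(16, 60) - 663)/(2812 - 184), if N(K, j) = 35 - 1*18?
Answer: -323/1314 ≈ -0.24581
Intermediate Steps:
N(K, j) = 17 (N(K, j) = 35 - 18 = 17)
(N(16, 60) - 663)/(2812 - 184) = (17 - 663)/(2812 - 184) = -646/2628 = -646*1/2628 = -323/1314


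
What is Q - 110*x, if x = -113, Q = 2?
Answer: 12432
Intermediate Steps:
Q - 110*x = 2 - 110*(-113) = 2 + 12430 = 12432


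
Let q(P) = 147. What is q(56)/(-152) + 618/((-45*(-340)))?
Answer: -179597/193800 ≈ -0.92671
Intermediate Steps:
q(56)/(-152) + 618/((-45*(-340))) = 147/(-152) + 618/((-45*(-340))) = 147*(-1/152) + 618/15300 = -147/152 + 618*(1/15300) = -147/152 + 103/2550 = -179597/193800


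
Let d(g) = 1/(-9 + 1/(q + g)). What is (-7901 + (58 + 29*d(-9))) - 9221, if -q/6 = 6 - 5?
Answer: -2321139/136 ≈ -17067.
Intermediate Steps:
q = -6 (q = -6*(6 - 5) = -6*1 = -6)
d(g) = 1/(-9 + 1/(-6 + g))
(-7901 + (58 + 29*d(-9))) - 9221 = (-7901 + (58 + 29*((6 - 1*(-9))/(-55 + 9*(-9))))) - 9221 = (-7901 + (58 + 29*((6 + 9)/(-55 - 81)))) - 9221 = (-7901 + (58 + 29*(15/(-136)))) - 9221 = (-7901 + (58 + 29*(-1/136*15))) - 9221 = (-7901 + (58 + 29*(-15/136))) - 9221 = (-7901 + (58 - 435/136)) - 9221 = (-7901 + 7453/136) - 9221 = -1067083/136 - 9221 = -2321139/136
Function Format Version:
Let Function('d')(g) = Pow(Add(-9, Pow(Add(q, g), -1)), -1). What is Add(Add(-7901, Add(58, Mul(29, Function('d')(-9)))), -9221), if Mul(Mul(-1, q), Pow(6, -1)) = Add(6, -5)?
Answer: Rational(-2321139, 136) ≈ -17067.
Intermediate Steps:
q = -6 (q = Mul(-6, Add(6, -5)) = Mul(-6, 1) = -6)
Function('d')(g) = Pow(Add(-9, Pow(Add(-6, g), -1)), -1)
Add(Add(-7901, Add(58, Mul(29, Function('d')(-9)))), -9221) = Add(Add(-7901, Add(58, Mul(29, Mul(Pow(Add(-55, Mul(9, -9)), -1), Add(6, Mul(-1, -9)))))), -9221) = Add(Add(-7901, Add(58, Mul(29, Mul(Pow(Add(-55, -81), -1), Add(6, 9))))), -9221) = Add(Add(-7901, Add(58, Mul(29, Mul(Pow(-136, -1), 15)))), -9221) = Add(Add(-7901, Add(58, Mul(29, Mul(Rational(-1, 136), 15)))), -9221) = Add(Add(-7901, Add(58, Mul(29, Rational(-15, 136)))), -9221) = Add(Add(-7901, Add(58, Rational(-435, 136))), -9221) = Add(Add(-7901, Rational(7453, 136)), -9221) = Add(Rational(-1067083, 136), -9221) = Rational(-2321139, 136)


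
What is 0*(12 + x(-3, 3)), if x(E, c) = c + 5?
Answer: 0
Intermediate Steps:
x(E, c) = 5 + c
0*(12 + x(-3, 3)) = 0*(12 + (5 + 3)) = 0*(12 + 8) = 0*20 = 0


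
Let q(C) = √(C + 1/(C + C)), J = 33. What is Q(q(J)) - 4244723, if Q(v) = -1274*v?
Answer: -4244723 - 637*√143814/33 ≈ -4.2520e+6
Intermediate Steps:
q(C) = √(C + 1/(2*C))
Q(q(J)) - 4244723 = -637*√(2/33 + 4*33) - 4244723 = -637*√(2*(1/33) + 132) - 4244723 = -637*√(2/33 + 132) - 4244723 = -637*√(4358/33) - 4244723 = -637*√143814/33 - 4244723 = -4244723 - 637*√143814/33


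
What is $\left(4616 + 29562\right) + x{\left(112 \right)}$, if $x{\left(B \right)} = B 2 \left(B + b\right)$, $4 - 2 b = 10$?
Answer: $58594$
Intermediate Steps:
$b = -3$ ($b = 2 - 5 = -3$)
$x{\left(B \right)} = 2 B \left(-3 + B\right)$ ($x{\left(B \right)} = B 2 \left(B - 3\right) = 2 B \left(-3 + B\right)$)
$\left(4616 + 29562\right) + x{\left(112 \right)} = \left(4616 + 29562\right) + 2 \cdot 112 \left(-3 + 112\right) = 34178 + 2 \cdot 112 \cdot 109 = 34178 + 24416 = 58594$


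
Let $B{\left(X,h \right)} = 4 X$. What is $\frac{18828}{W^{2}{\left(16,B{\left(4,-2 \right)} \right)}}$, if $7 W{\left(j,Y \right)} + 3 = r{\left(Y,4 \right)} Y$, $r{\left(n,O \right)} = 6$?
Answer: $\frac{102508}{961} \approx 106.67$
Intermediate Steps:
$W{\left(j,Y \right)} = - \frac{3}{7} + \frac{6 Y}{7}$
$\frac{18828}{W^{2}{\left(16,B{\left(4,-2 \right)} \right)}} = \frac{18828}{\left(- \frac{3}{7} + \frac{6 \cdot 4 \cdot 4}{7}\right)^{2}} = \frac{18828}{\left(- \frac{3}{7} + \frac{6}{7} \cdot 16\right)^{2}} = \frac{18828}{\left(- \frac{3}{7} + \frac{96}{7}\right)^{2}} = \frac{18828}{\left(\frac{93}{7}\right)^{2}} = \frac{18828}{\frac{8649}{49}} = 18828 \cdot \frac{49}{8649} = \frac{102508}{961}$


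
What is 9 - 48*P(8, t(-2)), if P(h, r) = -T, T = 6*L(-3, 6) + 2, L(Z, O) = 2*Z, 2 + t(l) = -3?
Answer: -1623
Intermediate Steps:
t(l) = -5 (t(l) = -2 - 3 = -5)
T = -34 (T = 6*(2*(-3)) + 2 = 6*(-6) + 2 = -36 + 2 = -34)
P(h, r) = 34 (P(h, r) = -1*(-34) = 34)
9 - 48*P(8, t(-2)) = 9 - 48*34 = 9 - 1632 = -1623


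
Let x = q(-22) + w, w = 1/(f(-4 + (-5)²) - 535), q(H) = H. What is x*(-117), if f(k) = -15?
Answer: 1415817/550 ≈ 2574.2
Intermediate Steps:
w = -1/550 (w = 1/(-15 - 535) = 1/(-550) = -1/550 ≈ -0.0018182)
x = -12101/550 (x = -22 - 1/550 = -12101/550 ≈ -22.002)
x*(-117) = -12101/550*(-117) = 1415817/550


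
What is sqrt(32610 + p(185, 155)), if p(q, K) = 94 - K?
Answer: 11*sqrt(269) ≈ 180.41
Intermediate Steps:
sqrt(32610 + p(185, 155)) = sqrt(32610 + (94 - 1*155)) = sqrt(32610 + (94 - 155)) = sqrt(32610 - 61) = sqrt(32549) = 11*sqrt(269)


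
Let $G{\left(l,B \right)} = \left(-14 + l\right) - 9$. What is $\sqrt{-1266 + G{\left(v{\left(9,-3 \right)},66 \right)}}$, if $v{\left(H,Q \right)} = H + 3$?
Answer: $i \sqrt{1277} \approx 35.735 i$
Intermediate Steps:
$v{\left(H,Q \right)} = 3 + H$
$G{\left(l,B \right)} = -23 + l$
$\sqrt{-1266 + G{\left(v{\left(9,-3 \right)},66 \right)}} = \sqrt{-1266 + \left(-23 + \left(3 + 9\right)\right)} = \sqrt{-1266 + \left(-23 + 12\right)} = \sqrt{-1266 - 11} = \sqrt{-1277} = i \sqrt{1277}$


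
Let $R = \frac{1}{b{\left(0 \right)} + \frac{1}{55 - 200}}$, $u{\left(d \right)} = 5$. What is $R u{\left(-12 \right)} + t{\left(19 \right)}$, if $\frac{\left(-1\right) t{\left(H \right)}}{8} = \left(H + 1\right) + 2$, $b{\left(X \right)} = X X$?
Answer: $-901$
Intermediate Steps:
$b{\left(X \right)} = X^{2}$
$t{\left(H \right)} = -24 - 8 H$ ($t{\left(H \right)} = - 8 \left(\left(H + 1\right) + 2\right) = - 8 \left(\left(1 + H\right) + 2\right) = - 8 \left(3 + H\right) = -24 - 8 H$)
$R = -145$ ($R = \frac{1}{0^{2} + \frac{1}{55 - 200}} = \frac{1}{0 + \frac{1}{-145}} = \frac{1}{0 - \frac{1}{145}} = \frac{1}{- \frac{1}{145}} = -145$)
$R u{\left(-12 \right)} + t{\left(19 \right)} = \left(-145\right) 5 - 176 = -725 - 176 = -901$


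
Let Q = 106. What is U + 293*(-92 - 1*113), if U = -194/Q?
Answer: -3183542/53 ≈ -60067.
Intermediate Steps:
U = -97/53 (U = -194/106 = -194*1/106 = -97/53 ≈ -1.8302)
U + 293*(-92 - 1*113) = -97/53 + 293*(-92 - 1*113) = -97/53 + 293*(-92 - 113) = -97/53 + 293*(-205) = -97/53 - 60065 = -3183542/53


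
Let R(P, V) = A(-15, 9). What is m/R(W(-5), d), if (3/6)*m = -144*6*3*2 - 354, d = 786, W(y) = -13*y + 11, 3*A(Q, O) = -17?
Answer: 33228/17 ≈ 1954.6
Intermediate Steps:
A(Q, O) = -17/3 (A(Q, O) = (⅓)*(-17) = -17/3)
W(y) = 11 - 13*y
R(P, V) = -17/3
m = -11076 (m = 2*(-144*6*3*2 - 354) = 2*(-2592*2 - 354) = 2*(-144*36 - 354) = 2*(-5184 - 354) = 2*(-5538) = -11076)
m/R(W(-5), d) = -11076/(-17/3) = -11076*(-3/17) = 33228/17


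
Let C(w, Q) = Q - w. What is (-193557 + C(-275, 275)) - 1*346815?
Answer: -539822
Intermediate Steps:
(-193557 + C(-275, 275)) - 1*346815 = (-193557 + (275 - 1*(-275))) - 1*346815 = (-193557 + (275 + 275)) - 346815 = (-193557 + 550) - 346815 = -193007 - 346815 = -539822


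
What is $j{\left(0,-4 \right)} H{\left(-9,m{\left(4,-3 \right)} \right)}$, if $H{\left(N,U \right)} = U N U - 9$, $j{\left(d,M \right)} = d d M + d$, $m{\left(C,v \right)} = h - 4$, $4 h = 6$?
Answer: $0$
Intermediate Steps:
$h = \frac{3}{2}$ ($h = \frac{1}{4} \cdot 6 = \frac{3}{2} \approx 1.5$)
$m{\left(C,v \right)} = - \frac{5}{2}$ ($m{\left(C,v \right)} = \frac{3}{2} - 4 = - \frac{5}{2}$)
$j{\left(d,M \right)} = d + M d^{2}$ ($j{\left(d,M \right)} = d^{2} M + d = M d^{2} + d = d + M d^{2}$)
$H{\left(N,U \right)} = -9 + N U^{2}$ ($H{\left(N,U \right)} = N U U - 9 = N U^{2} - 9 = -9 + N U^{2}$)
$j{\left(0,-4 \right)} H{\left(-9,m{\left(4,-3 \right)} \right)} = 0 \left(1 - 0\right) \left(-9 - 9 \left(- \frac{5}{2}\right)^{2}\right) = 0 \left(1 + 0\right) \left(-9 - \frac{225}{4}\right) = 0 \cdot 1 \left(-9 - \frac{225}{4}\right) = 0 \left(- \frac{261}{4}\right) = 0$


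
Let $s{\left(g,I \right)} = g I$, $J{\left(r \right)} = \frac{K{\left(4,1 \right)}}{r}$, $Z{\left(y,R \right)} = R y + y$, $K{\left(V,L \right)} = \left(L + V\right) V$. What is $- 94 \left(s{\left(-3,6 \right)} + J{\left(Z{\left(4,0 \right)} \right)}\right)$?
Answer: $1222$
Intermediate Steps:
$K{\left(V,L \right)} = V \left(L + V\right)$
$Z{\left(y,R \right)} = y + R y$
$J{\left(r \right)} = \frac{20}{r}$ ($J{\left(r \right)} = \frac{4 \left(1 + 4\right)}{r} = \frac{4 \cdot 5}{r} = \frac{20}{r}$)
$s{\left(g,I \right)} = I g$
$- 94 \left(s{\left(-3,6 \right)} + J{\left(Z{\left(4,0 \right)} \right)}\right) = - 94 \left(6 \left(-3\right) + \frac{20}{4 \left(1 + 0\right)}\right) = - 94 \left(-18 + \frac{20}{4 \cdot 1}\right) = - 94 \left(-18 + \frac{20}{4}\right) = - 94 \left(-18 + 20 \cdot \frac{1}{4}\right) = - 94 \left(-18 + 5\right) = \left(-94\right) \left(-13\right) = 1222$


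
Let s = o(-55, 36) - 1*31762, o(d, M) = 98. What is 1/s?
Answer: -1/31664 ≈ -3.1582e-5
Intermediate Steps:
s = -31664 (s = 98 - 1*31762 = 98 - 31762 = -31664)
1/s = 1/(-31664) = -1/31664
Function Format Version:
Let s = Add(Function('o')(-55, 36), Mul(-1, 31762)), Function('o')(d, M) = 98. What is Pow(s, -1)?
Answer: Rational(-1, 31664) ≈ -3.1582e-5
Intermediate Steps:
s = -31664 (s = Add(98, Mul(-1, 31762)) = Add(98, -31762) = -31664)
Pow(s, -1) = Pow(-31664, -1) = Rational(-1, 31664)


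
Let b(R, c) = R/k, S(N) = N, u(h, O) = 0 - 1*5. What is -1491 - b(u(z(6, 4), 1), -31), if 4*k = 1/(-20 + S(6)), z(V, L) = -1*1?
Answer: -1771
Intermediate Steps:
z(V, L) = -1
u(h, O) = -5 (u(h, O) = 0 - 5 = -5)
k = -1/56 (k = 1/(4*(-20 + 6)) = (¼)/(-14) = (¼)*(-1/14) = -1/56 ≈ -0.017857)
b(R, c) = -56*R (b(R, c) = R/(-1/56) = R*(-56) = -56*R)
-1491 - b(u(z(6, 4), 1), -31) = -1491 - (-56)*(-5) = -1491 - 1*280 = -1491 - 280 = -1771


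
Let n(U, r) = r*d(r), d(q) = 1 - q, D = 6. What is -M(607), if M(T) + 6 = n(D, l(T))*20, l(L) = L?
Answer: 7356846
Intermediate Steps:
n(U, r) = r*(1 - r)
M(T) = -6 + 20*T*(1 - T) (M(T) = -6 + (T*(1 - T))*20 = -6 + 20*T*(1 - T))
-M(607) = -(-6 - 20*607**2 + 20*607) = -(-6 - 20*368449 + 12140) = -(-6 - 7368980 + 12140) = -1*(-7356846) = 7356846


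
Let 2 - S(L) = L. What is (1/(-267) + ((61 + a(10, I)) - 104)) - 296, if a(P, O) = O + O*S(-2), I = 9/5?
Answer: -88111/267 ≈ -330.00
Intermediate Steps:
S(L) = 2 - L
I = 9/5 (I = 9*(1/5) = 9/5 ≈ 1.8000)
a(P, O) = 5*O (a(P, O) = O + O*(2 - 1*(-2)) = O + O*(2 + 2) = O + O*4 = O + 4*O = 5*O)
(1/(-267) + ((61 + a(10, I)) - 104)) - 296 = (1/(-267) + ((61 + 5*(9/5)) - 104)) - 296 = (-1/267 + ((61 + 9) - 104)) - 296 = (-1/267 + (70 - 104)) - 296 = (-1/267 - 34) - 296 = -9079/267 - 296 = -88111/267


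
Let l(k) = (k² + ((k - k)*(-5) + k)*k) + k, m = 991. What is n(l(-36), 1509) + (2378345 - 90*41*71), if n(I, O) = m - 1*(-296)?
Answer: 2117642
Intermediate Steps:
l(k) = k + 2*k² (l(k) = (k² + (0*(-5) + k)*k) + k = (k² + (0 + k)*k) + k = (k² + k*k) + k = (k² + k²) + k = 2*k² + k = k + 2*k²)
n(I, O) = 1287 (n(I, O) = 991 - 1*(-296) = 991 + 296 = 1287)
n(l(-36), 1509) + (2378345 - 90*41*71) = 1287 + (2378345 - 90*41*71) = 1287 + (2378345 - 3690*71) = 1287 + (2378345 - 1*261990) = 1287 + (2378345 - 261990) = 1287 + 2116355 = 2117642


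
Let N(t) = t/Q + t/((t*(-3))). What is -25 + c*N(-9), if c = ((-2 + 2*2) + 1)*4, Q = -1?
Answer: 79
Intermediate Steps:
N(t) = -1/3 - t (N(t) = t/(-1) + t/((t*(-3))) = t*(-1) + t/((-3*t)) = -t + t*(-1/(3*t)) = -t - 1/3 = -1/3 - t)
c = 12 (c = ((-2 + 4) + 1)*4 = (2 + 1)*4 = 3*4 = 12)
-25 + c*N(-9) = -25 + 12*(-1/3 - 1*(-9)) = -25 + 12*(-1/3 + 9) = -25 + 12*(26/3) = -25 + 104 = 79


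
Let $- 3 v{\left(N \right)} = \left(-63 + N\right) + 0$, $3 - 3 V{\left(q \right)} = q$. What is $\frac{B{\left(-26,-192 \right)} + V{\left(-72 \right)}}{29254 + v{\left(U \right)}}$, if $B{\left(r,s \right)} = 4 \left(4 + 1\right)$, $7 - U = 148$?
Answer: $\frac{5}{3258} \approx 0.0015347$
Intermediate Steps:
$U = -141$ ($U = 7 - 148 = -141$)
$V{\left(q \right)} = 1 - \frac{q}{3}$
$v{\left(N \right)} = 21 - \frac{N}{3}$ ($v{\left(N \right)} = - \frac{\left(-63 + N\right) + 0}{3} = - \frac{-63 + N}{3} = 21 - \frac{N}{3}$)
$B{\left(r,s \right)} = 20$ ($B{\left(r,s \right)} = 4 \cdot 5 = 20$)
$\frac{B{\left(-26,-192 \right)} + V{\left(-72 \right)}}{29254 + v{\left(U \right)}} = \frac{20 + \left(1 - -24\right)}{29254 + \left(21 - -47\right)} = \frac{20 + \left(1 + 24\right)}{29254 + \left(21 + 47\right)} = \frac{20 + 25}{29254 + 68} = \frac{45}{29322} = 45 \cdot \frac{1}{29322} = \frac{5}{3258}$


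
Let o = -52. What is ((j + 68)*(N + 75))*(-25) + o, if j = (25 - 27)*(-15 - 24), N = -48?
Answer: -98602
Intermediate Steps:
j = 78 (j = -2*(-39) = 78)
((j + 68)*(N + 75))*(-25) + o = ((78 + 68)*(-48 + 75))*(-25) - 52 = (146*27)*(-25) - 52 = 3942*(-25) - 52 = -98550 - 52 = -98602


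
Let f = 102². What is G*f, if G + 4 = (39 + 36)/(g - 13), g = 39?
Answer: -150858/13 ≈ -11604.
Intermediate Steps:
G = -29/26 (G = -4 + (39 + 36)/(39 - 13) = -4 + 75/26 = -29/26 ≈ -1.1154)
f = 10404
G*f = -29/26*10404 = -150858/13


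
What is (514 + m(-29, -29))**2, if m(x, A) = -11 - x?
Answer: 283024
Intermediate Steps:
(514 + m(-29, -29))**2 = (514 + (-11 - 1*(-29)))**2 = (514 + (-11 + 29))**2 = (514 + 18)**2 = 532**2 = 283024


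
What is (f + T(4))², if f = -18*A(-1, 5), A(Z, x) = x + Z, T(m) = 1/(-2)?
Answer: 21025/4 ≈ 5256.3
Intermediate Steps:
T(m) = -½
A(Z, x) = Z + x
f = -72 (f = -18*(-1 + 5) = -18*4 = -72)
(f + T(4))² = (-72 - ½)² = (-145/2)² = 21025/4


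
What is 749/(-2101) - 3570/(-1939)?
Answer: 864037/581977 ≈ 1.4847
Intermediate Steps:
749/(-2101) - 3570/(-1939) = 749*(-1/2101) - 3570*(-1/1939) = -749/2101 + 510/277 = 864037/581977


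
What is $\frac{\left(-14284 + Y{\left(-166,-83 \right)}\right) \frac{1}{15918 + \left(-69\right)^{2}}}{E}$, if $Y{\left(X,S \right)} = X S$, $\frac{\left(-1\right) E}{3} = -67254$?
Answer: $- \frac{23}{189647109} \approx -1.2128 \cdot 10^{-7}$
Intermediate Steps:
$E = 201762$ ($E = \left(-3\right) \left(-67254\right) = 201762$)
$Y{\left(X,S \right)} = S X$
$\frac{\left(-14284 + Y{\left(-166,-83 \right)}\right) \frac{1}{15918 + \left(-69\right)^{2}}}{E} = \frac{\left(-14284 - -13778\right) \frac{1}{15918 + \left(-69\right)^{2}}}{201762} = \frac{-14284 + 13778}{15918 + 4761} \cdot \frac{1}{201762} = - \frac{506}{20679} \cdot \frac{1}{201762} = \left(-506\right) \frac{1}{20679} \cdot \frac{1}{201762} = \left(- \frac{506}{20679}\right) \frac{1}{201762} = - \frac{23}{189647109}$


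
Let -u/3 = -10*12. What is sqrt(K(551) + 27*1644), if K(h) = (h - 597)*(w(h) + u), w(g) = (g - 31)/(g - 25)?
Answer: 2*sqrt(480422363)/263 ≈ 166.68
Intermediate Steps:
w(g) = (-31 + g)/(-25 + g)
u = 360 (u = -(-30)*12 = -3*(-120) = 360)
K(h) = (-597 + h)*(360 + (-31 + h)/(-25 + h)) (K(h) = (h - 597)*((-31 + h)/(-25 + h) + 360) = (-597 + h)*(360 + (-31 + h)/(-25 + h)))
sqrt(K(551) + 27*1644) = sqrt((5391507 - 224548*551 + 361*551**2)/(-25 + 551) + 27*1644) = sqrt((5391507 - 123725948 + 361*303601)/526 + 44388) = sqrt((5391507 - 123725948 + 109599961)/526 + 44388) = sqrt((1/526)*(-8734480) + 44388) = sqrt(-4367240/263 + 44388) = sqrt(7306804/263) = 2*sqrt(480422363)/263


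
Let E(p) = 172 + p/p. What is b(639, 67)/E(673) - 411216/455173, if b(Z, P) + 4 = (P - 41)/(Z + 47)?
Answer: -25019726331/27009510647 ≈ -0.92633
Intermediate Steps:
E(p) = 173 (E(p) = 172 + 1 = 173)
b(Z, P) = -4 + (-41 + P)/(47 + Z) (b(Z, P) = -4 + (P - 41)/(Z + 47) = -4 + (-41 + P)/(47 + Z))
b(639, 67)/E(673) - 411216/455173 = ((-229 + 67 - 4*639)/(47 + 639))/173 - 411216/455173 = ((-229 + 67 - 2556)/686)*(1/173) - 411216*1/455173 = ((1/686)*(-2718))*(1/173) - 411216/455173 = -1359/343*1/173 - 411216/455173 = -1359/59339 - 411216/455173 = -25019726331/27009510647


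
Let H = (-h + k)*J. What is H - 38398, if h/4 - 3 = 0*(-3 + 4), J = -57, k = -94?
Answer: -32356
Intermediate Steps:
h = 12 (h = 12 + 4*(0*(-3 + 4)) = 12 + 4*(0*1) = 12 + 4*0 = 12 + 0 = 12)
H = 6042 (H = (-1*12 - 94)*(-57) = (-12 - 94)*(-57) = -106*(-57) = 6042)
H - 38398 = 6042 - 38398 = -32356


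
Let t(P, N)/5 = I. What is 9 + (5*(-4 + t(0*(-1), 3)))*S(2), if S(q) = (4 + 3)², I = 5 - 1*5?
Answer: -971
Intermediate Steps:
I = 0 (I = 5 - 5 = 0)
t(P, N) = 0 (t(P, N) = 5*0 = 0)
S(q) = 49 (S(q) = 7² = 49)
9 + (5*(-4 + t(0*(-1), 3)))*S(2) = 9 + (5*(-4 + 0))*49 = 9 + (5*(-4))*49 = 9 - 20*49 = 9 - 980 = -971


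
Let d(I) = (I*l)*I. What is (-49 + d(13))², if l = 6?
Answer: 931225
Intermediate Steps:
d(I) = 6*I² (d(I) = (I*6)*I = (6*I)*I = 6*I²)
(-49 + d(13))² = (-49 + 6*13²)² = (-49 + 6*169)² = (-49 + 1014)² = 965² = 931225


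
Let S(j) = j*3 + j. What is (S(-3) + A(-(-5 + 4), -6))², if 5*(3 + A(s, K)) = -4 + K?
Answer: 289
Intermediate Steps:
A(s, K) = -19/5 + K/5 (A(s, K) = -3 + (-4 + K)/5 = -3 + (-⅘ + K/5) = -19/5 + K/5)
S(j) = 4*j (S(j) = 3*j + j = 4*j)
(S(-3) + A(-(-5 + 4), -6))² = (4*(-3) + (-19/5 + (⅕)*(-6)))² = (-12 + (-19/5 - 6/5))² = (-12 - 5)² = (-17)² = 289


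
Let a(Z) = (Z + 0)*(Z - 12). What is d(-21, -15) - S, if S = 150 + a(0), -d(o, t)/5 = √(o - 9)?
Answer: -150 - 5*I*√30 ≈ -150.0 - 27.386*I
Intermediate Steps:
a(Z) = Z*(-12 + Z)
d(o, t) = -5*√(-9 + o) (d(o, t) = -5*√(o - 9) = -5*√(-9 + o))
S = 150 (S = 150 + 0*(-12 + 0) = 150 + 0*(-12) = 150 + 0 = 150)
d(-21, -15) - S = -5*√(-9 - 21) - 1*150 = -5*I*√30 - 150 = -150 - 5*I*√30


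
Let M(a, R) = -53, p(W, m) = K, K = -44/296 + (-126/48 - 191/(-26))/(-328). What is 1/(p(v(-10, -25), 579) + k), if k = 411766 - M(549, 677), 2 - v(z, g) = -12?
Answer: 1262144/519774674153 ≈ 2.4283e-6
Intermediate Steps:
K = -205783/1262144 (K = -44*1/296 + (-126*1/48 - 191*(-1/26))*(-1/328) = -11/74 + (-21/8 + 191/26)*(-1/328) = -11/74 + (491/104)*(-1/328) = -11/74 - 491/34112 = -205783/1262144 ≈ -0.16304)
v(z, g) = 14 (v(z, g) = 2 - 1*(-12) = 2 + 12 = 14)
p(W, m) = -205783/1262144
k = 411819 (k = 411766 - 1*(-53) = 411766 + 53 = 411819)
1/(p(v(-10, -25), 579) + k) = 1/(-205783/1262144 + 411819) = 1/(519774674153/1262144) = 1262144/519774674153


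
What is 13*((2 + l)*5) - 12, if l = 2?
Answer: 248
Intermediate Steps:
13*((2 + l)*5) - 12 = 13*((2 + 2)*5) - 12 = 13*(4*5) - 12 = 13*20 - 12 = 260 - 12 = 248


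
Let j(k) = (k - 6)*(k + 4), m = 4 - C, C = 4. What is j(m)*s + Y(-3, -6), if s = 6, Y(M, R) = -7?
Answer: -151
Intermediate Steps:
m = 0 (m = 4 - 1*4 = 4 - 4 = 0)
j(k) = (-6 + k)*(4 + k)
j(m)*s + Y(-3, -6) = (-24 + 0**2 - 2*0)*6 - 7 = (-24 + 0 + 0)*6 - 7 = -24*6 - 7 = -144 - 7 = -151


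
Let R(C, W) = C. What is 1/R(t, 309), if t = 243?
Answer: 1/243 ≈ 0.0041152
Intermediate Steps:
1/R(t, 309) = 1/243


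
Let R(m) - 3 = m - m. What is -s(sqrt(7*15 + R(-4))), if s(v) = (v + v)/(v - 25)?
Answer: 216/517 + 300*sqrt(3)/517 ≈ 1.4229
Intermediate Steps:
R(m) = 3 (R(m) = 3 + (m - m) = 3 + 0 = 3)
s(v) = 2*v/(-25 + v) (s(v) = (2*v)/(-25 + v) = 2*v/(-25 + v))
-s(sqrt(7*15 + R(-4))) = -2*sqrt(7*15 + 3)/(-25 + sqrt(7*15 + 3)) = -2*sqrt(105 + 3)/(-25 + sqrt(105 + 3)) = -2*sqrt(108)/(-25 + sqrt(108)) = -2*6*sqrt(3)/(-25 + 6*sqrt(3)) = -12*sqrt(3)/(-25 + 6*sqrt(3))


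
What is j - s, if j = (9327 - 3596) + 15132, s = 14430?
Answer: 6433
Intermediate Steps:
j = 20863 (j = 5731 + 15132 = 20863)
j - s = 20863 - 1*14430 = 20863 - 14430 = 6433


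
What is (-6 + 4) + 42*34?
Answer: 1426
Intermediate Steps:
(-6 + 4) + 42*34 = -2 + 1428 = 1426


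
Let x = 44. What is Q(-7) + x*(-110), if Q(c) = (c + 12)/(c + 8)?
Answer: -4835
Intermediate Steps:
Q(c) = (12 + c)/(8 + c)
Q(-7) + x*(-110) = (12 - 7)/(8 - 7) + 44*(-110) = 5/1 - 4840 = 1*5 - 4840 = 5 - 4840 = -4835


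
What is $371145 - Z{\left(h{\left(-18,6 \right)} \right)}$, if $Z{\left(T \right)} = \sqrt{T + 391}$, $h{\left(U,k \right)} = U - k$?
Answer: $371145 - \sqrt{367} \approx 3.7113 \cdot 10^{5}$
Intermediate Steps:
$Z{\left(T \right)} = \sqrt{391 + T}$
$371145 - Z{\left(h{\left(-18,6 \right)} \right)} = 371145 - \sqrt{391 - 24} = 371145 - \sqrt{367}$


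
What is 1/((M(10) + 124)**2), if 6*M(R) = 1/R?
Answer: 3600/55368481 ≈ 6.5019e-5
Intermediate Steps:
M(R) = 1/(6*R)
1/((M(10) + 124)**2) = 1/(((1/6)/10 + 124)**2) = 1/(((1/6)*(1/10) + 124)**2) = 1/((1/60 + 124)**2) = 1/((7441/60)**2) = 1/(55368481/3600) = 3600/55368481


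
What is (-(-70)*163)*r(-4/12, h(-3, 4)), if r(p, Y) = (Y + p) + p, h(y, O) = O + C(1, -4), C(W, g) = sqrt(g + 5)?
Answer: 148330/3 ≈ 49443.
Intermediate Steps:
C(W, g) = sqrt(5 + g)
h(y, O) = 1 + O (h(y, O) = O + sqrt(5 - 4) = O + sqrt(1) = O + 1 = 1 + O)
r(p, Y) = Y + 2*p
(-(-70)*163)*r(-4/12, h(-3, 4)) = (-(-70)*163)*((1 + 4) + 2*(-4/12)) = (-70*(-163))*(5 + 2*(-4*1/12)) = 11410*(5 + 2*(-1/3)) = 11410*(5 - 2/3) = 11410*(13/3) = 148330/3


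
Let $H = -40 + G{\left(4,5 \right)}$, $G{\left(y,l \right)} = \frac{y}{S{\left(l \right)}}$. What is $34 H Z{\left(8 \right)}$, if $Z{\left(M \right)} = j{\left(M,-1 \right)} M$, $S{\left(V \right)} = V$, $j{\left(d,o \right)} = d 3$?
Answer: $- \frac{1279488}{5} \approx -2.559 \cdot 10^{5}$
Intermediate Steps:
$j{\left(d,o \right)} = 3 d$
$G{\left(y,l \right)} = \frac{y}{l}$
$Z{\left(M \right)} = 3 M^{2}$ ($Z{\left(M \right)} = 3 M M = 3 M^{2}$)
$H = - \frac{196}{5}$ ($H = -40 + \frac{4}{5} = - \frac{196}{5} \approx -39.2$)
$34 H Z{\left(8 \right)} = 34 \left(- \frac{196}{5}\right) 3 \cdot 8^{2} = - \frac{6664 \cdot 3 \cdot 64}{5} = \left(- \frac{6664}{5}\right) 192 = - \frac{1279488}{5}$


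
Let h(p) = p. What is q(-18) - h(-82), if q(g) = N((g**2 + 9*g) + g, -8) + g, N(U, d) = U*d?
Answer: -1088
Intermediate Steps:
q(g) = -79*g - 8*g**2 (q(g) = ((g**2 + 9*g) + g)*(-8) + g = (g**2 + 10*g)*(-8) + g = (-80*g - 8*g**2) + g = -79*g - 8*g**2)
q(-18) - h(-82) = -18*(-79 - 8*(-18)) - 1*(-82) = -18*(-79 + 144) + 82 = -18*65 + 82 = -1170 + 82 = -1088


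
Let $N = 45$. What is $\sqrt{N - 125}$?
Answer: $4 i \sqrt{5} \approx 8.9443 i$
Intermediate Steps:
$\sqrt{N - 125} = \sqrt{45 - 125} = \sqrt{-80} = 4 i \sqrt{5}$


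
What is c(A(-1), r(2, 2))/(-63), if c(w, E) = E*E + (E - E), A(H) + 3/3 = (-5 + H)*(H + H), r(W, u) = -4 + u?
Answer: -4/63 ≈ -0.063492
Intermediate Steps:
A(H) = -1 + 2*H*(-5 + H) (A(H) = -1 + (-5 + H)*(H + H) = -1 + (-5 + H)*(2*H) = -1 + 2*H*(-5 + H))
c(w, E) = E**2 (c(w, E) = E**2 + 0 = E**2)
c(A(-1), r(2, 2))/(-63) = (-4 + 2)**2/(-63) = (-2)**2*(-1/63) = 4*(-1/63) = -4/63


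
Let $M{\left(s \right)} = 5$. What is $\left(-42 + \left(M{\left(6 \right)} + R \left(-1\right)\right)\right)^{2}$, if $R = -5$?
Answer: $1024$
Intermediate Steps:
$\left(-42 + \left(M{\left(6 \right)} + R \left(-1\right)\right)\right)^{2} = \left(-42 + \left(5 - -5\right)\right)^{2} = \left(-42 + \left(5 + 5\right)\right)^{2} = \left(-42 + 10\right)^{2} = \left(-32\right)^{2} = 1024$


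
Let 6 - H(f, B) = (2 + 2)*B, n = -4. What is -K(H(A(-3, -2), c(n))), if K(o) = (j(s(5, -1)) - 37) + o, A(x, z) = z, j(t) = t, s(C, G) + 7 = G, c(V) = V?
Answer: 23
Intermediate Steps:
s(C, G) = -7 + G
H(f, B) = 6 - 4*B (H(f, B) = 6 - (2 + 2)*B = 6 - 4*B)
K(o) = -45 + o (K(o) = ((-7 - 1) - 37) + o = (-8 - 37) + o = -45 + o)
-K(H(A(-3, -2), c(n))) = -(-45 + (6 - 4*(-4))) = -(-45 + (6 + 16)) = -(-45 + 22) = -1*(-23) = 23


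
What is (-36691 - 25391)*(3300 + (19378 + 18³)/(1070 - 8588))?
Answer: -256442013930/1253 ≈ -2.0466e+8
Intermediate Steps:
(-36691 - 25391)*(3300 + (19378 + 18³)/(1070 - 8588)) = -62082*(3300 + (19378 + 5832)/(-7518)) = -62082*(3300 + 25210*(-1/7518)) = -62082*(3300 - 12605/3759) = -62082*12392095/3759 = -256442013930/1253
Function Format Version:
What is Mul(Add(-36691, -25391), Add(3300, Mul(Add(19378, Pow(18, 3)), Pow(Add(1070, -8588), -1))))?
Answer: Rational(-256442013930, 1253) ≈ -2.0466e+8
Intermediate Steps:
Mul(Add(-36691, -25391), Add(3300, Mul(Add(19378, Pow(18, 3)), Pow(Add(1070, -8588), -1)))) = Mul(-62082, Add(3300, Mul(Add(19378, 5832), Pow(-7518, -1)))) = Mul(-62082, Add(3300, Mul(25210, Rational(-1, 7518)))) = Mul(-62082, Add(3300, Rational(-12605, 3759))) = Mul(-62082, Rational(12392095, 3759)) = Rational(-256442013930, 1253)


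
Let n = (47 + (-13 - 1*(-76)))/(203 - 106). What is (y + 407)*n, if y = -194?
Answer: 23430/97 ≈ 241.55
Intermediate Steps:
n = 110/97 (n = (47 + (-13 + 76))/97 = (47 + 63)*(1/97) = 110*(1/97) = 110/97 ≈ 1.1340)
(y + 407)*n = (-194 + 407)*(110/97) = 213*(110/97) = 23430/97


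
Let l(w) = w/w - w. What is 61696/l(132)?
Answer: -61696/131 ≈ -470.96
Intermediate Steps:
l(w) = 1 - w
61696/l(132) = 61696/(1 - 1*132) = 61696/(1 - 132) = 61696/(-131) = 61696*(-1/131) = -61696/131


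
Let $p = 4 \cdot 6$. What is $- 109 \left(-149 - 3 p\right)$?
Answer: $24089$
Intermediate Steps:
$p = 24$
$- 109 \left(-149 - 3 p\right) = - 109 \left(-149 - 72\right) = \left(-109\right) \left(-221\right) = 24089$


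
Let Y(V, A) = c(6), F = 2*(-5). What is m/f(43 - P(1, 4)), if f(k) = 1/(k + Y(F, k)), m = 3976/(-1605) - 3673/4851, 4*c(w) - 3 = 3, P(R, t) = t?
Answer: -75548223/576730 ≈ -130.99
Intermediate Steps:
c(w) = 3/2 (c(w) = ¾ + (¼)*3 = ¾ + ¾ = 3/2)
F = -10
Y(V, A) = 3/2
m = -8394247/2595285 (m = 3976*(-1/1605) - 3673*1/4851 = -3976/1605 - 3673/4851 = -8394247/2595285 ≈ -3.2344)
f(k) = 1/(3/2 + k) (f(k) = 1/(k + 3/2) = 1/(3/2 + k))
m/f(43 - P(1, 4)) = -8394247/(2595285*(2/(3 + 2*(43 - 1*4)))) = -8394247/(2595285*(2/(3 + 2*(43 - 4)))) = -8394247/(2595285*(2/(3 + 2*39))) = -8394247/(2595285*(2/(3 + 78))) = -8394247/(2595285*(2/81)) = -8394247/(2595285*(2*(1/81))) = -8394247/(2595285*2/81) = -8394247/2595285*81/2 = -75548223/576730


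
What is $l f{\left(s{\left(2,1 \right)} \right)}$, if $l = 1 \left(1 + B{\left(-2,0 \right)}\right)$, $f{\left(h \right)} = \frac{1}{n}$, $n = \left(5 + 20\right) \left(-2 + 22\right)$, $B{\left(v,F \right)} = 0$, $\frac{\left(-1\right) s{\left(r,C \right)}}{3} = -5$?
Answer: $\frac{1}{500} \approx 0.002$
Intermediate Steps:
$s{\left(r,C \right)} = 15$ ($s{\left(r,C \right)} = \left(-3\right) \left(-5\right) = 15$)
$n = 500$ ($n = 25 \cdot 20 = 500$)
$f{\left(h \right)} = \frac{1}{500}$
$l = 1$ ($l = 1 \left(1 + 0\right) = 1 \cdot 1 = 1$)
$l f{\left(s{\left(2,1 \right)} \right)} = 1 \cdot \frac{1}{500} = \frac{1}{500}$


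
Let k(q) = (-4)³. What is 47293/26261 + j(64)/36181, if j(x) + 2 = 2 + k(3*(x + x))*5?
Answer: 1702704513/950149241 ≈ 1.7920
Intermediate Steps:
k(q) = -64
j(x) = -320 (j(x) = -2 + (2 - 64*5) = -2 + (2 - 320) = -2 - 318 = -320)
47293/26261 + j(64)/36181 = 47293/26261 - 320/36181 = 1702704513/950149241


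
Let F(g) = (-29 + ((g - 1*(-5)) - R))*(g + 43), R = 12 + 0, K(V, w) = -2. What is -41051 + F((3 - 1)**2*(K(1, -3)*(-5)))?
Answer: -40719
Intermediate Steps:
R = 12
F(g) = (-36 + g)*(43 + g) (F(g) = (-29 + ((g - 1*(-5)) - 1*12))*(g + 43) = (-29 + ((g + 5) - 12))*(43 + g) = (-29 + ((5 + g) - 12))*(43 + g) = (-29 + (-7 + g))*(43 + g) = (-36 + g)*(43 + g))
-41051 + F((3 - 1)**2*(K(1, -3)*(-5))) = -41051 + (-1548 + ((3 - 1)**2*(-2*(-5)))**2 + 7*((3 - 1)**2*(-2*(-5)))) = -41051 + (-1548 + (2**2*10)**2 + 7*(2**2*10)) = -41051 + (-1548 + (4*10)**2 + 7*(4*10)) = -41051 + (-1548 + 40**2 + 7*40) = -41051 + (-1548 + 1600 + 280) = -41051 + 332 = -40719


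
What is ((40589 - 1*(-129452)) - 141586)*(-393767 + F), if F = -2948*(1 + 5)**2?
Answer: -14224512225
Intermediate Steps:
F = -106128 (F = -2948*6**2 = -2948*36 = -106128)
((40589 - 1*(-129452)) - 141586)*(-393767 + F) = ((40589 - 1*(-129452)) - 141586)*(-393767 - 106128) = ((40589 + 129452) - 141586)*(-499895) = (170041 - 141586)*(-499895) = 28455*(-499895) = -14224512225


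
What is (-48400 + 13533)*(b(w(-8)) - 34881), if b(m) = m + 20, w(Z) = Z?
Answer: 1215777423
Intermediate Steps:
b(m) = 20 + m
(-48400 + 13533)*(b(w(-8)) - 34881) = (-48400 + 13533)*((20 - 8) - 34881) = -34867*(12 - 34881) = -34867*(-34869) = 1215777423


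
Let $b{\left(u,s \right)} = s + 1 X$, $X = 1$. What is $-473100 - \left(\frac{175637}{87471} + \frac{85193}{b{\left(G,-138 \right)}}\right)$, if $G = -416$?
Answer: $- \frac{5661978769066}{11983527} \approx -4.7248 \cdot 10^{5}$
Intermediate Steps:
$b{\left(u,s \right)} = 1 + s$ ($b{\left(u,s \right)} = s + 1 \cdot 1 = s + 1 = 1 + s$)
$-473100 - \left(\frac{175637}{87471} + \frac{85193}{b{\left(G,-138 \right)}}\right) = -473100 - \left(\frac{175637}{87471} + \frac{85193}{1 - 138}\right) = -473100 - \left(175637 \cdot \frac{1}{87471} + \frac{85193}{-137}\right) = -473100 - \left(\frac{175637}{87471} + 85193 \left(- \frac{1}{137}\right)\right) = -473100 - \left(\frac{175637}{87471} - \frac{85193}{137}\right) = -473100 - - \frac{7427854634}{11983527} = -473100 + \frac{7427854634}{11983527} = - \frac{5661978769066}{11983527}$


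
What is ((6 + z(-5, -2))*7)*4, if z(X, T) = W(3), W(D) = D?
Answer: 252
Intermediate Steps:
z(X, T) = 3
((6 + z(-5, -2))*7)*4 = ((6 + 3)*7)*4 = (9*7)*4 = 63*4 = 252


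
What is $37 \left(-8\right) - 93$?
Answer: $-389$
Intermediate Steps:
$37 \left(-8\right) - 93 = -296 - 93 = -389$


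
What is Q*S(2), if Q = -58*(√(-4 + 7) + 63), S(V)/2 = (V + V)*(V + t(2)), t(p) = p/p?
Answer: -87696 - 1392*√3 ≈ -90107.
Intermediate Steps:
t(p) = 1
S(V) = 4*V*(1 + V) (S(V) = 2*((V + V)*(V + 1)) = 2*((2*V)*(1 + V)) = 2*(2*V*(1 + V)) = 4*V*(1 + V))
Q = -3654 - 58*√3 (Q = -58*(√3 + 63) = -58*(63 + √3) = -3654 - 58*√3 ≈ -3754.5)
Q*S(2) = (-3654 - 58*√3)*(4*2*(1 + 2)) = (-3654 - 58*√3)*(4*2*3) = (-3654 - 58*√3)*24 = -87696 - 1392*√3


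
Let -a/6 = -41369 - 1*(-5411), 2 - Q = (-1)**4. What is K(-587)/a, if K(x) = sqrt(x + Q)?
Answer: I*sqrt(586)/215748 ≈ 0.0001122*I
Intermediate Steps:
Q = 1 (Q = 2 - 1*(-1)**4 = 2 - 1*1 = 2 - 1 = 1)
a = 215748 (a = -6*(-41369 - 1*(-5411)) = -6*(-41369 + 5411) = -6*(-35958) = 215748)
K(x) = sqrt(1 + x) (K(x) = sqrt(x + 1) = sqrt(1 + x))
K(-587)/a = sqrt(1 - 587)/215748 = sqrt(-586)*(1/215748) = (I*sqrt(586))*(1/215748) = I*sqrt(586)/215748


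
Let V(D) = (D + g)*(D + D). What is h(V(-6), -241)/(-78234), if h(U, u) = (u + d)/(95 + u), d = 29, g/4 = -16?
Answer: -53/2855541 ≈ -1.8560e-5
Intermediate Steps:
g = -64 (g = 4*(-16) = -64)
V(D) = 2*D*(-64 + D) (V(D) = (D - 64)*(D + D) = (-64 + D)*(2*D) = 2*D*(-64 + D))
h(U, u) = (29 + u)/(95 + u) (h(U, u) = (u + 29)/(95 + u) = (29 + u)/(95 + u))
h(V(-6), -241)/(-78234) = ((29 - 241)/(95 - 241))/(-78234) = (-212/(-146))*(-1/78234) = -1/146*(-212)*(-1/78234) = (106/73)*(-1/78234) = -53/2855541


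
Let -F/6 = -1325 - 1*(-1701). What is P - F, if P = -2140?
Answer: 116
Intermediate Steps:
F = -2256 (F = -6*(-1325 - 1*(-1701)) = -6*(-1325 + 1701) = -6*376 = -2256)
P - F = -2140 - 1*(-2256) = -2140 + 2256 = 116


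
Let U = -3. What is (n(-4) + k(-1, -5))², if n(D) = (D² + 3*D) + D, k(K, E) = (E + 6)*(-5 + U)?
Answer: 64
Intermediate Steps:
k(K, E) = -48 - 8*E (k(K, E) = (E + 6)*(-5 - 3) = (6 + E)*(-8) = -48 - 8*E)
n(D) = D² + 4*D
(n(-4) + k(-1, -5))² = (-4*(4 - 4) + (-48 - 8*(-5)))² = (-4*0 + (-48 + 40))² = (0 - 8)² = (-8)² = 64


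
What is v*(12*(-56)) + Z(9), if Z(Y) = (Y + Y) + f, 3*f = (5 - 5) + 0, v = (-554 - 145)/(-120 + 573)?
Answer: 159294/151 ≈ 1054.9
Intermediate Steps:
v = -233/151 (v = -699/453 = -699*1/453 = -233/151 ≈ -1.5430)
f = 0 (f = ((5 - 5) + 0)/3 = (0 + 0)/3 = (⅓)*0 = 0)
Z(Y) = 2*Y (Z(Y) = (Y + Y) + 0 = 2*Y + 0 = 2*Y)
v*(12*(-56)) + Z(9) = -2796*(-56)/151 + 2*9 = -233/151*(-672) + 18 = 156576/151 + 18 = 159294/151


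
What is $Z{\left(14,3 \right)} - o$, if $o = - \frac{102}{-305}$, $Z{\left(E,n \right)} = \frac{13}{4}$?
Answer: $\frac{3557}{1220} \approx 2.9156$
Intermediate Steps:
$Z{\left(E,n \right)} = \frac{13}{4}$ ($Z{\left(E,n \right)} = 13 \cdot \frac{1}{4} = \frac{13}{4}$)
$o = \frac{102}{305}$ ($o = \left(-102\right) \left(- \frac{1}{305}\right) = \frac{102}{305} \approx 0.33443$)
$Z{\left(14,3 \right)} - o = \frac{13}{4} - \frac{102}{305} = \frac{3557}{1220}$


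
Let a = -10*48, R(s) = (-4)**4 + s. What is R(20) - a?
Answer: 756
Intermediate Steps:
R(s) = 256 + s
a = -480
R(20) - a = (256 + 20) - 1*(-480) = 276 + 480 = 756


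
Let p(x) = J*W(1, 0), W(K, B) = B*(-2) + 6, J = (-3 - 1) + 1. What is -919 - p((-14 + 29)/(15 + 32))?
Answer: -901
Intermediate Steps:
J = -3 (J = -4 + 1 = -3)
W(K, B) = 6 - 2*B (W(K, B) = -2*B + 6 = 6 - 2*B)
p(x) = -18 (p(x) = -3*(6 - 2*0) = -3*(6 + 0) = -3*6 = -18)
-919 - p((-14 + 29)/(15 + 32)) = -919 - 1*(-18) = -919 + 18 = -901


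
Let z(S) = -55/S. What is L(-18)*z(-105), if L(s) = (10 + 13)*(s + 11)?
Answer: -253/3 ≈ -84.333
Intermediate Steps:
L(s) = 253 + 23*s (L(s) = 23*(11 + s) = 253 + 23*s)
L(-18)*z(-105) = (253 + 23*(-18))*(-55/(-105)) = (253 - 414)*(-55*(-1/105)) = -161*11/21 = -253/3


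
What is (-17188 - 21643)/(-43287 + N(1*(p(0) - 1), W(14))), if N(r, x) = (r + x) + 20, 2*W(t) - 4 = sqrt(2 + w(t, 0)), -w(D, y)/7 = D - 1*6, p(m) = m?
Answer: 1120041364/1247964513 + 38831*I*sqrt(6)/1247964513 ≈ 0.89749 + 7.6217e-5*I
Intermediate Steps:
w(D, y) = 42 - 7*D (w(D, y) = -7*(D - 1*6) = -7*(D - 6) = -7*(-6 + D) = 42 - 7*D)
W(t) = 2 + sqrt(44 - 7*t)/2 (W(t) = 2 + sqrt(2 + (42 - 7*t))/2 = 2 + sqrt(44 - 7*t)/2)
N(r, x) = 20 + r + x
(-17188 - 21643)/(-43287 + N(1*(p(0) - 1), W(14))) = (-17188 - 21643)/(-43287 + (20 + 1*(0 - 1) + (2 + sqrt(44 - 7*14)/2))) = -38831/(-43287 + (20 + 1*(-1) + (2 + sqrt(44 - 98)/2))) = -38831/(-43287 + (20 - 1 + (2 + sqrt(-54)/2))) = -38831/(-43287 + (20 - 1 + (2 + (3*I*sqrt(6))/2))) = -38831/(-43287 + (20 - 1 + (2 + 3*I*sqrt(6)/2))) = -38831/(-43287 + (21 + 3*I*sqrt(6)/2)) = -38831/(-43266 + 3*I*sqrt(6)/2)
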